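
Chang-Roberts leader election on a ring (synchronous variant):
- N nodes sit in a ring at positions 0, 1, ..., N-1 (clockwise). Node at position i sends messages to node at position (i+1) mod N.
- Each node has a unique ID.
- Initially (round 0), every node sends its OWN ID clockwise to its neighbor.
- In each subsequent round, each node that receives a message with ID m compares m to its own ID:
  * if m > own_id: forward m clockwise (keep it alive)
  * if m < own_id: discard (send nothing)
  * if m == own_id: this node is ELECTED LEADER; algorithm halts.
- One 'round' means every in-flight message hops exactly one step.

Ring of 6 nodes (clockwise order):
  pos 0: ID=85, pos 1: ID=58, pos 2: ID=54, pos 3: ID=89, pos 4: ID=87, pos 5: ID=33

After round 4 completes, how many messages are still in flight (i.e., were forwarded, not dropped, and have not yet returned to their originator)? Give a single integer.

Round 1: pos1(id58) recv 85: fwd; pos2(id54) recv 58: fwd; pos3(id89) recv 54: drop; pos4(id87) recv 89: fwd; pos5(id33) recv 87: fwd; pos0(id85) recv 33: drop
Round 2: pos2(id54) recv 85: fwd; pos3(id89) recv 58: drop; pos5(id33) recv 89: fwd; pos0(id85) recv 87: fwd
Round 3: pos3(id89) recv 85: drop; pos0(id85) recv 89: fwd; pos1(id58) recv 87: fwd
Round 4: pos1(id58) recv 89: fwd; pos2(id54) recv 87: fwd
After round 4: 2 messages still in flight

Answer: 2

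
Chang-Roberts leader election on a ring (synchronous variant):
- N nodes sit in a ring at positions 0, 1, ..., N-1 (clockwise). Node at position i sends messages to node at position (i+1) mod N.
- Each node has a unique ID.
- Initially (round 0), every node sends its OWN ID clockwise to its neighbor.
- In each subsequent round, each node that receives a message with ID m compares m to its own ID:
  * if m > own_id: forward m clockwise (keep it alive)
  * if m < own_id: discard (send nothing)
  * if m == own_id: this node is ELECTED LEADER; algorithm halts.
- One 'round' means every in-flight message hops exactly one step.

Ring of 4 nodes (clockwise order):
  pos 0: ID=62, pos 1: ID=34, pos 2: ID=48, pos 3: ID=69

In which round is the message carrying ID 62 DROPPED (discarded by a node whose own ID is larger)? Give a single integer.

Answer: 3

Derivation:
Round 1: pos1(id34) recv 62: fwd; pos2(id48) recv 34: drop; pos3(id69) recv 48: drop; pos0(id62) recv 69: fwd
Round 2: pos2(id48) recv 62: fwd; pos1(id34) recv 69: fwd
Round 3: pos3(id69) recv 62: drop; pos2(id48) recv 69: fwd
Round 4: pos3(id69) recv 69: ELECTED
Message ID 62 originates at pos 0; dropped at pos 3 in round 3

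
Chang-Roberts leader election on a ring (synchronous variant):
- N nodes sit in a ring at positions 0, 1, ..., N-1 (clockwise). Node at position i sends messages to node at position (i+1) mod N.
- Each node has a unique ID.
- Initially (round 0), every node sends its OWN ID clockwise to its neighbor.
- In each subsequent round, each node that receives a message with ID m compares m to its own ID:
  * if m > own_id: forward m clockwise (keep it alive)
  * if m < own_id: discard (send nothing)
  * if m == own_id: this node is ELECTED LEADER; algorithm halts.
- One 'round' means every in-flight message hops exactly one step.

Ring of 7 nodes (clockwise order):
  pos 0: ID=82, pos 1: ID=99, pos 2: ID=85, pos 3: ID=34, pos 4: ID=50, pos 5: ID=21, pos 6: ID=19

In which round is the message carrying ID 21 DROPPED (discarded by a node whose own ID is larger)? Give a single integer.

Round 1: pos1(id99) recv 82: drop; pos2(id85) recv 99: fwd; pos3(id34) recv 85: fwd; pos4(id50) recv 34: drop; pos5(id21) recv 50: fwd; pos6(id19) recv 21: fwd; pos0(id82) recv 19: drop
Round 2: pos3(id34) recv 99: fwd; pos4(id50) recv 85: fwd; pos6(id19) recv 50: fwd; pos0(id82) recv 21: drop
Round 3: pos4(id50) recv 99: fwd; pos5(id21) recv 85: fwd; pos0(id82) recv 50: drop
Round 4: pos5(id21) recv 99: fwd; pos6(id19) recv 85: fwd
Round 5: pos6(id19) recv 99: fwd; pos0(id82) recv 85: fwd
Round 6: pos0(id82) recv 99: fwd; pos1(id99) recv 85: drop
Round 7: pos1(id99) recv 99: ELECTED
Message ID 21 originates at pos 5; dropped at pos 0 in round 2

Answer: 2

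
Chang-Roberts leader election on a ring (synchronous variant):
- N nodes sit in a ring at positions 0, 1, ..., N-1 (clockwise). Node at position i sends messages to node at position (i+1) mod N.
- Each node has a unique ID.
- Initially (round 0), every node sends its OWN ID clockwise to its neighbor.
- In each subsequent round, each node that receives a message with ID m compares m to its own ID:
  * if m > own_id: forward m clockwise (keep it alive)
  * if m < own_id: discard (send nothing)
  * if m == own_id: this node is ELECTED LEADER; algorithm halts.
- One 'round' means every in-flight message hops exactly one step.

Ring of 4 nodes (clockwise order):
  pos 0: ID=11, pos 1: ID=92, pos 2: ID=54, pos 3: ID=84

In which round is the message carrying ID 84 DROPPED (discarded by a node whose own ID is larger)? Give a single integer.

Round 1: pos1(id92) recv 11: drop; pos2(id54) recv 92: fwd; pos3(id84) recv 54: drop; pos0(id11) recv 84: fwd
Round 2: pos3(id84) recv 92: fwd; pos1(id92) recv 84: drop
Round 3: pos0(id11) recv 92: fwd
Round 4: pos1(id92) recv 92: ELECTED
Message ID 84 originates at pos 3; dropped at pos 1 in round 2

Answer: 2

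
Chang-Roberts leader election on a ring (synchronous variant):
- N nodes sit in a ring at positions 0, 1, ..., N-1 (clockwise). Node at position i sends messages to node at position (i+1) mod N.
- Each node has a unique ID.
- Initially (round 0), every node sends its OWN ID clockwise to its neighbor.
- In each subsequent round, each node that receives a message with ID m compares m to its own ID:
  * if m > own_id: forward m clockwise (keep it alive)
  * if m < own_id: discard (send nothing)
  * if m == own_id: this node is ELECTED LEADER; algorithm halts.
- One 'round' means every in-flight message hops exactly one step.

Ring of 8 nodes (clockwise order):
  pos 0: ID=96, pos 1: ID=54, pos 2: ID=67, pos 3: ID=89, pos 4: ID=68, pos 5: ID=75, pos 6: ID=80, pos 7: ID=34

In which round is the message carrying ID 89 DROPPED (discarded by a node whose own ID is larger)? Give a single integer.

Round 1: pos1(id54) recv 96: fwd; pos2(id67) recv 54: drop; pos3(id89) recv 67: drop; pos4(id68) recv 89: fwd; pos5(id75) recv 68: drop; pos6(id80) recv 75: drop; pos7(id34) recv 80: fwd; pos0(id96) recv 34: drop
Round 2: pos2(id67) recv 96: fwd; pos5(id75) recv 89: fwd; pos0(id96) recv 80: drop
Round 3: pos3(id89) recv 96: fwd; pos6(id80) recv 89: fwd
Round 4: pos4(id68) recv 96: fwd; pos7(id34) recv 89: fwd
Round 5: pos5(id75) recv 96: fwd; pos0(id96) recv 89: drop
Round 6: pos6(id80) recv 96: fwd
Round 7: pos7(id34) recv 96: fwd
Round 8: pos0(id96) recv 96: ELECTED
Message ID 89 originates at pos 3; dropped at pos 0 in round 5

Answer: 5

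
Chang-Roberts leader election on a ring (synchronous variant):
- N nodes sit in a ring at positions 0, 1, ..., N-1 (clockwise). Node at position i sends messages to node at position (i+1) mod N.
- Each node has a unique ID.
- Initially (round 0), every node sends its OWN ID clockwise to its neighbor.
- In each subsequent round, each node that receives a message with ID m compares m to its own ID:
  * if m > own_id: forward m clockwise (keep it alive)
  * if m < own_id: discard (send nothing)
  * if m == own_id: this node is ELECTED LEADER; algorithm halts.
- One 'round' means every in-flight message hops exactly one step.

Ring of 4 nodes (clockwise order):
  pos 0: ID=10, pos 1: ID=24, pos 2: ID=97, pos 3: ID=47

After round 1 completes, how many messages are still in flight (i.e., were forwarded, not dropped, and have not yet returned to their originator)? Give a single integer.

Answer: 2

Derivation:
Round 1: pos1(id24) recv 10: drop; pos2(id97) recv 24: drop; pos3(id47) recv 97: fwd; pos0(id10) recv 47: fwd
After round 1: 2 messages still in flight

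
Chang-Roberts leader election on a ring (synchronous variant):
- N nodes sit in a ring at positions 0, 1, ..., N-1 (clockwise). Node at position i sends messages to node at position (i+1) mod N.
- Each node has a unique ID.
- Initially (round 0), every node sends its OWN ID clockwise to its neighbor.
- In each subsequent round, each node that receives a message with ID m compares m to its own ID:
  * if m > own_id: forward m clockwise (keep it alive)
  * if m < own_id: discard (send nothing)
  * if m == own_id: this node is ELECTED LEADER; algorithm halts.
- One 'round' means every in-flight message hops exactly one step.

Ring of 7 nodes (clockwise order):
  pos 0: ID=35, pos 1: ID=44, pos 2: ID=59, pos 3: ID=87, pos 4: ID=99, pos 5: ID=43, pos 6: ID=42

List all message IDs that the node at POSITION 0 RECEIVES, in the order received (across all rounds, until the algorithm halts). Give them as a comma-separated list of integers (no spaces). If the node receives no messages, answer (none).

Answer: 42,43,99

Derivation:
Round 1: pos1(id44) recv 35: drop; pos2(id59) recv 44: drop; pos3(id87) recv 59: drop; pos4(id99) recv 87: drop; pos5(id43) recv 99: fwd; pos6(id42) recv 43: fwd; pos0(id35) recv 42: fwd
Round 2: pos6(id42) recv 99: fwd; pos0(id35) recv 43: fwd; pos1(id44) recv 42: drop
Round 3: pos0(id35) recv 99: fwd; pos1(id44) recv 43: drop
Round 4: pos1(id44) recv 99: fwd
Round 5: pos2(id59) recv 99: fwd
Round 6: pos3(id87) recv 99: fwd
Round 7: pos4(id99) recv 99: ELECTED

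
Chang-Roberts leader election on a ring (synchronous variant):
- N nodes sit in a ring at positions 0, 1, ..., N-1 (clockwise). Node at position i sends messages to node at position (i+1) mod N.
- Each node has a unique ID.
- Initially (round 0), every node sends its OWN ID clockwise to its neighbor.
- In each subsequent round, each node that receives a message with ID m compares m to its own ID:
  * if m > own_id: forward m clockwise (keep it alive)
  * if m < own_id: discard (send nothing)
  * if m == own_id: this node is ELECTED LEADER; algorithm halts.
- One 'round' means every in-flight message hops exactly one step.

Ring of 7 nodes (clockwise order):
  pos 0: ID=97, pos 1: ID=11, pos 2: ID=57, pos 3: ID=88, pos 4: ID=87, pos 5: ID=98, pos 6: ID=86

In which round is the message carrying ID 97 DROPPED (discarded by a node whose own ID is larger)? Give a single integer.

Round 1: pos1(id11) recv 97: fwd; pos2(id57) recv 11: drop; pos3(id88) recv 57: drop; pos4(id87) recv 88: fwd; pos5(id98) recv 87: drop; pos6(id86) recv 98: fwd; pos0(id97) recv 86: drop
Round 2: pos2(id57) recv 97: fwd; pos5(id98) recv 88: drop; pos0(id97) recv 98: fwd
Round 3: pos3(id88) recv 97: fwd; pos1(id11) recv 98: fwd
Round 4: pos4(id87) recv 97: fwd; pos2(id57) recv 98: fwd
Round 5: pos5(id98) recv 97: drop; pos3(id88) recv 98: fwd
Round 6: pos4(id87) recv 98: fwd
Round 7: pos5(id98) recv 98: ELECTED
Message ID 97 originates at pos 0; dropped at pos 5 in round 5

Answer: 5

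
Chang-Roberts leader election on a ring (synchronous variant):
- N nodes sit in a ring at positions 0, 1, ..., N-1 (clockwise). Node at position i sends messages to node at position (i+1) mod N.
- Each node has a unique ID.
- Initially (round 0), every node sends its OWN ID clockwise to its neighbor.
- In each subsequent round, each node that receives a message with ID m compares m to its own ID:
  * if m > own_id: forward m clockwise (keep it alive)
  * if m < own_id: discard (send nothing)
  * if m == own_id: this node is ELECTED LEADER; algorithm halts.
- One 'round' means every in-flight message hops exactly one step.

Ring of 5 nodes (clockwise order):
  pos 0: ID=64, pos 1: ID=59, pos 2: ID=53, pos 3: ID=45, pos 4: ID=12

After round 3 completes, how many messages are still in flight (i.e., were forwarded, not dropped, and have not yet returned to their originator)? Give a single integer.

Round 1: pos1(id59) recv 64: fwd; pos2(id53) recv 59: fwd; pos3(id45) recv 53: fwd; pos4(id12) recv 45: fwd; pos0(id64) recv 12: drop
Round 2: pos2(id53) recv 64: fwd; pos3(id45) recv 59: fwd; pos4(id12) recv 53: fwd; pos0(id64) recv 45: drop
Round 3: pos3(id45) recv 64: fwd; pos4(id12) recv 59: fwd; pos0(id64) recv 53: drop
After round 3: 2 messages still in flight

Answer: 2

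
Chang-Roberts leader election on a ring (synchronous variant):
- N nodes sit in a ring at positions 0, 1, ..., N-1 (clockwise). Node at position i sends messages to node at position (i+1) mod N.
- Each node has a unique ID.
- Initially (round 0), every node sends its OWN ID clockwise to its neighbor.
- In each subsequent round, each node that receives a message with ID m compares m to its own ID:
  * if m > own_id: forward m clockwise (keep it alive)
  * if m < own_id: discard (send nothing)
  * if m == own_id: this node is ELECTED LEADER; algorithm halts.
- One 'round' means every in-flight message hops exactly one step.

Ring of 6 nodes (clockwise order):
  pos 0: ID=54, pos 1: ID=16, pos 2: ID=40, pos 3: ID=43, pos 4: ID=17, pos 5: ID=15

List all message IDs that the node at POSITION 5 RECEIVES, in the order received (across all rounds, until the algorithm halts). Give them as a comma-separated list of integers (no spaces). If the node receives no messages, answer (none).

Round 1: pos1(id16) recv 54: fwd; pos2(id40) recv 16: drop; pos3(id43) recv 40: drop; pos4(id17) recv 43: fwd; pos5(id15) recv 17: fwd; pos0(id54) recv 15: drop
Round 2: pos2(id40) recv 54: fwd; pos5(id15) recv 43: fwd; pos0(id54) recv 17: drop
Round 3: pos3(id43) recv 54: fwd; pos0(id54) recv 43: drop
Round 4: pos4(id17) recv 54: fwd
Round 5: pos5(id15) recv 54: fwd
Round 6: pos0(id54) recv 54: ELECTED

Answer: 17,43,54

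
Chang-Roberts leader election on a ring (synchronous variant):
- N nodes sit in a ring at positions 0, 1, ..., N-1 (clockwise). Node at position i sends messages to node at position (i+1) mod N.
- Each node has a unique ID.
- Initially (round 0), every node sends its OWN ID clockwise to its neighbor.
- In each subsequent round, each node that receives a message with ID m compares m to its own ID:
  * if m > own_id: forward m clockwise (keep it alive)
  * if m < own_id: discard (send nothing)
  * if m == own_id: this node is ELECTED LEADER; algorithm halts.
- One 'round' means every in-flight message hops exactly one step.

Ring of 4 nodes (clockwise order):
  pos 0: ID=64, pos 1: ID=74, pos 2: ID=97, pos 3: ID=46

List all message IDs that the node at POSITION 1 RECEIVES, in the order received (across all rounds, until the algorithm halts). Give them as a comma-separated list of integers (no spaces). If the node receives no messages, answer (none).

Answer: 64,97

Derivation:
Round 1: pos1(id74) recv 64: drop; pos2(id97) recv 74: drop; pos3(id46) recv 97: fwd; pos0(id64) recv 46: drop
Round 2: pos0(id64) recv 97: fwd
Round 3: pos1(id74) recv 97: fwd
Round 4: pos2(id97) recv 97: ELECTED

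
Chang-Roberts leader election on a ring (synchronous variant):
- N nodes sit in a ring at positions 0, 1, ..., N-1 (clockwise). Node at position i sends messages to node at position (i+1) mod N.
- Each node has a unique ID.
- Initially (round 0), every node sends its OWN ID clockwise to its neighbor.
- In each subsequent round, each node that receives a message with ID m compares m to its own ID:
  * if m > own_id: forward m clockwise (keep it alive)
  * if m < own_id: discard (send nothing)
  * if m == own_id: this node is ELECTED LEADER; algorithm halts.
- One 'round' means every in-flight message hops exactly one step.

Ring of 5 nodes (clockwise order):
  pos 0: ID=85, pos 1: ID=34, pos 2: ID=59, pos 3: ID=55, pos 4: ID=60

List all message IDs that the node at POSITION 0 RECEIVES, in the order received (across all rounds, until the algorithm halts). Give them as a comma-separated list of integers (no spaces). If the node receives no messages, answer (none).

Answer: 60,85

Derivation:
Round 1: pos1(id34) recv 85: fwd; pos2(id59) recv 34: drop; pos3(id55) recv 59: fwd; pos4(id60) recv 55: drop; pos0(id85) recv 60: drop
Round 2: pos2(id59) recv 85: fwd; pos4(id60) recv 59: drop
Round 3: pos3(id55) recv 85: fwd
Round 4: pos4(id60) recv 85: fwd
Round 5: pos0(id85) recv 85: ELECTED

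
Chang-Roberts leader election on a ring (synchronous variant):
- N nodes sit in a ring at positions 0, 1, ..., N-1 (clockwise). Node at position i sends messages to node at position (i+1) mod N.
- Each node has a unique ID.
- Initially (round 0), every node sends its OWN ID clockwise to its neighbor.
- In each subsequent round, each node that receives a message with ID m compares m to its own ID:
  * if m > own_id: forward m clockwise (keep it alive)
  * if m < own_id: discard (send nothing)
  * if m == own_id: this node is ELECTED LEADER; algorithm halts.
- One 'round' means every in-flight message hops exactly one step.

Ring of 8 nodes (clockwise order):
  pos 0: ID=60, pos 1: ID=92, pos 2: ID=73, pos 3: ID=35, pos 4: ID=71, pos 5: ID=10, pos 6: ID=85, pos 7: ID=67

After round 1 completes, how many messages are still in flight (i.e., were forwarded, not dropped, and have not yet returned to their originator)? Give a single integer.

Round 1: pos1(id92) recv 60: drop; pos2(id73) recv 92: fwd; pos3(id35) recv 73: fwd; pos4(id71) recv 35: drop; pos5(id10) recv 71: fwd; pos6(id85) recv 10: drop; pos7(id67) recv 85: fwd; pos0(id60) recv 67: fwd
After round 1: 5 messages still in flight

Answer: 5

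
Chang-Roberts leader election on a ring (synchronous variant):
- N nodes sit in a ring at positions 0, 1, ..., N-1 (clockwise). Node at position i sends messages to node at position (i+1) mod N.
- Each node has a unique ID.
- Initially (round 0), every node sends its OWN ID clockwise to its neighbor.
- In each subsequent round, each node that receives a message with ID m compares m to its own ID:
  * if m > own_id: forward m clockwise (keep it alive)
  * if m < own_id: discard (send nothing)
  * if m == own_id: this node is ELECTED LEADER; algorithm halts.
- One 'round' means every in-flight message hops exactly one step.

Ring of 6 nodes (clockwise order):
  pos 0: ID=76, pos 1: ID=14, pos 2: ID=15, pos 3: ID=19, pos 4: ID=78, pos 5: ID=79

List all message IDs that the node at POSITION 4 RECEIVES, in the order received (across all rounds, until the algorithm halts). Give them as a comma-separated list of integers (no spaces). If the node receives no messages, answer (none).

Answer: 19,76,79

Derivation:
Round 1: pos1(id14) recv 76: fwd; pos2(id15) recv 14: drop; pos3(id19) recv 15: drop; pos4(id78) recv 19: drop; pos5(id79) recv 78: drop; pos0(id76) recv 79: fwd
Round 2: pos2(id15) recv 76: fwd; pos1(id14) recv 79: fwd
Round 3: pos3(id19) recv 76: fwd; pos2(id15) recv 79: fwd
Round 4: pos4(id78) recv 76: drop; pos3(id19) recv 79: fwd
Round 5: pos4(id78) recv 79: fwd
Round 6: pos5(id79) recv 79: ELECTED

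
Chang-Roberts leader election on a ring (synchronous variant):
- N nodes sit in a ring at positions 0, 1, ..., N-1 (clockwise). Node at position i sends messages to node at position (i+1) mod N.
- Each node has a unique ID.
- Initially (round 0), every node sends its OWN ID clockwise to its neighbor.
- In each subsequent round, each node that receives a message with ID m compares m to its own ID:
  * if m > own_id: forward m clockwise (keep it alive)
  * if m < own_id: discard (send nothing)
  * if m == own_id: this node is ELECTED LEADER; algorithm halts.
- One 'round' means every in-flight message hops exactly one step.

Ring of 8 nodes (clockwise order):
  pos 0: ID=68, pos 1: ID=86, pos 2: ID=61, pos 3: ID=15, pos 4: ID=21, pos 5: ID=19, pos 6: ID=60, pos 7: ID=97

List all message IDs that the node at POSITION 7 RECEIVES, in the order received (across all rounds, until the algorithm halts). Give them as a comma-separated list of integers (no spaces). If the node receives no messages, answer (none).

Answer: 60,61,86,97

Derivation:
Round 1: pos1(id86) recv 68: drop; pos2(id61) recv 86: fwd; pos3(id15) recv 61: fwd; pos4(id21) recv 15: drop; pos5(id19) recv 21: fwd; pos6(id60) recv 19: drop; pos7(id97) recv 60: drop; pos0(id68) recv 97: fwd
Round 2: pos3(id15) recv 86: fwd; pos4(id21) recv 61: fwd; pos6(id60) recv 21: drop; pos1(id86) recv 97: fwd
Round 3: pos4(id21) recv 86: fwd; pos5(id19) recv 61: fwd; pos2(id61) recv 97: fwd
Round 4: pos5(id19) recv 86: fwd; pos6(id60) recv 61: fwd; pos3(id15) recv 97: fwd
Round 5: pos6(id60) recv 86: fwd; pos7(id97) recv 61: drop; pos4(id21) recv 97: fwd
Round 6: pos7(id97) recv 86: drop; pos5(id19) recv 97: fwd
Round 7: pos6(id60) recv 97: fwd
Round 8: pos7(id97) recv 97: ELECTED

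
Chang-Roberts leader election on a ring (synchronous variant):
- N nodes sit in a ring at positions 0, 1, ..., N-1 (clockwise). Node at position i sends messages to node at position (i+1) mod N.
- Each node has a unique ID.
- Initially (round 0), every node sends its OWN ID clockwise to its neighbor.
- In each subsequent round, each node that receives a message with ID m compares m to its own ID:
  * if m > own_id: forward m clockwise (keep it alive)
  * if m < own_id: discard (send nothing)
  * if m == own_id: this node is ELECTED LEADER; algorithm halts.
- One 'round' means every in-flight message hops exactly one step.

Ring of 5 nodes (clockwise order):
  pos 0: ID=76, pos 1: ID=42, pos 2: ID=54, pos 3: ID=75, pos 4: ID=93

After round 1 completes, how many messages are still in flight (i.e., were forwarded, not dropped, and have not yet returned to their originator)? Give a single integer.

Answer: 2

Derivation:
Round 1: pos1(id42) recv 76: fwd; pos2(id54) recv 42: drop; pos3(id75) recv 54: drop; pos4(id93) recv 75: drop; pos0(id76) recv 93: fwd
After round 1: 2 messages still in flight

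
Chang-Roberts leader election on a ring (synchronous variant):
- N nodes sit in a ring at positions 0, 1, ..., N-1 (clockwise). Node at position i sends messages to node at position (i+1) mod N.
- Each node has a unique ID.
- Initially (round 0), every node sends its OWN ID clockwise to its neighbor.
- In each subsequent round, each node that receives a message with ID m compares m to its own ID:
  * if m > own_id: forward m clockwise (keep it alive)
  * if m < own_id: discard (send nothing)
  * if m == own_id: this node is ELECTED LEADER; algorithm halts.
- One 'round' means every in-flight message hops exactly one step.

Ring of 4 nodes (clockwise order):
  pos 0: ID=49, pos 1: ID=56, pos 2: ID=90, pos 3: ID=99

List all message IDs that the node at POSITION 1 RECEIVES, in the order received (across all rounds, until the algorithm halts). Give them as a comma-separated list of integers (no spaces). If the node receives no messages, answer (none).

Round 1: pos1(id56) recv 49: drop; pos2(id90) recv 56: drop; pos3(id99) recv 90: drop; pos0(id49) recv 99: fwd
Round 2: pos1(id56) recv 99: fwd
Round 3: pos2(id90) recv 99: fwd
Round 4: pos3(id99) recv 99: ELECTED

Answer: 49,99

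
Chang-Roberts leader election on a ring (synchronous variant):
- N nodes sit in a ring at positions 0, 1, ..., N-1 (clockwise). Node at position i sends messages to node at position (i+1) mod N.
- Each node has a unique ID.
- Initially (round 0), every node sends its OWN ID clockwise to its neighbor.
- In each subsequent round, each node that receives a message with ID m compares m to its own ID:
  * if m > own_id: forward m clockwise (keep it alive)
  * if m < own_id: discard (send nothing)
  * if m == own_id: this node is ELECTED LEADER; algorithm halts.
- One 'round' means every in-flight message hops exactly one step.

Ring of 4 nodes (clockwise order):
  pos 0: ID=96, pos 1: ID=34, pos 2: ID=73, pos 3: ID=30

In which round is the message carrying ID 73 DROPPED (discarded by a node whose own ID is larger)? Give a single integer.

Round 1: pos1(id34) recv 96: fwd; pos2(id73) recv 34: drop; pos3(id30) recv 73: fwd; pos0(id96) recv 30: drop
Round 2: pos2(id73) recv 96: fwd; pos0(id96) recv 73: drop
Round 3: pos3(id30) recv 96: fwd
Round 4: pos0(id96) recv 96: ELECTED
Message ID 73 originates at pos 2; dropped at pos 0 in round 2

Answer: 2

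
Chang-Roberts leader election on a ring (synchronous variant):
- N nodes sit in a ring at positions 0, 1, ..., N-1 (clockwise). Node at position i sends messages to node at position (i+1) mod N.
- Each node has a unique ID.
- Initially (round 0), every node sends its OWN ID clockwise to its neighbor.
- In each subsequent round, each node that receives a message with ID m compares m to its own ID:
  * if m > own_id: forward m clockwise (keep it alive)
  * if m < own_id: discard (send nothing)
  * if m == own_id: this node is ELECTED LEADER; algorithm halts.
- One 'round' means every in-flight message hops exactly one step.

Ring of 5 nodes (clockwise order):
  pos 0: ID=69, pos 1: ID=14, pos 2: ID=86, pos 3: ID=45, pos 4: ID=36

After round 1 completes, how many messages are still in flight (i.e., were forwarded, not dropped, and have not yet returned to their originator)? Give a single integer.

Round 1: pos1(id14) recv 69: fwd; pos2(id86) recv 14: drop; pos3(id45) recv 86: fwd; pos4(id36) recv 45: fwd; pos0(id69) recv 36: drop
After round 1: 3 messages still in flight

Answer: 3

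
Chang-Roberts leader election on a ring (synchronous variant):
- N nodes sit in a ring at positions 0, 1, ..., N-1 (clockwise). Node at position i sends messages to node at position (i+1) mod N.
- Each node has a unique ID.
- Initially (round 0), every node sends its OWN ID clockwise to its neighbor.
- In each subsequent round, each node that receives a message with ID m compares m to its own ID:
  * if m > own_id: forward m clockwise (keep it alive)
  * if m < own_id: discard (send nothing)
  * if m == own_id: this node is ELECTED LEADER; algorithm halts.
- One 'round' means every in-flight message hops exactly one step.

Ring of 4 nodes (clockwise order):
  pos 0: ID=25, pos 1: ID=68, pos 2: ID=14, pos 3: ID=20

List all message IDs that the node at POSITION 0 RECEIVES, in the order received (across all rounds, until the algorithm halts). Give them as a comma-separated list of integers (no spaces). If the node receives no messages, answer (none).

Answer: 20,68

Derivation:
Round 1: pos1(id68) recv 25: drop; pos2(id14) recv 68: fwd; pos3(id20) recv 14: drop; pos0(id25) recv 20: drop
Round 2: pos3(id20) recv 68: fwd
Round 3: pos0(id25) recv 68: fwd
Round 4: pos1(id68) recv 68: ELECTED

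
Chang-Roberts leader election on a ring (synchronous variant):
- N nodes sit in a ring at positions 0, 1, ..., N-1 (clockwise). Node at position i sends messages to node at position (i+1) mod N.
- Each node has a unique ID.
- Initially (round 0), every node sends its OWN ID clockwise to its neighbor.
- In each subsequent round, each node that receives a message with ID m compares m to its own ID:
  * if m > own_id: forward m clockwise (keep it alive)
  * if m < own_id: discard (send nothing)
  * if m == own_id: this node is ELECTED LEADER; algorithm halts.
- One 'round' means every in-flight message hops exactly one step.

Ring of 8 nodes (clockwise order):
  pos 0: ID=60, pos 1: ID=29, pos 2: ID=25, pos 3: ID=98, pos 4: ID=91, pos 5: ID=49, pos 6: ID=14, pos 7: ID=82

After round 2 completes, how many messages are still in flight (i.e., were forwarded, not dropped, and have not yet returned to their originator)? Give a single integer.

Round 1: pos1(id29) recv 60: fwd; pos2(id25) recv 29: fwd; pos3(id98) recv 25: drop; pos4(id91) recv 98: fwd; pos5(id49) recv 91: fwd; pos6(id14) recv 49: fwd; pos7(id82) recv 14: drop; pos0(id60) recv 82: fwd
Round 2: pos2(id25) recv 60: fwd; pos3(id98) recv 29: drop; pos5(id49) recv 98: fwd; pos6(id14) recv 91: fwd; pos7(id82) recv 49: drop; pos1(id29) recv 82: fwd
After round 2: 4 messages still in flight

Answer: 4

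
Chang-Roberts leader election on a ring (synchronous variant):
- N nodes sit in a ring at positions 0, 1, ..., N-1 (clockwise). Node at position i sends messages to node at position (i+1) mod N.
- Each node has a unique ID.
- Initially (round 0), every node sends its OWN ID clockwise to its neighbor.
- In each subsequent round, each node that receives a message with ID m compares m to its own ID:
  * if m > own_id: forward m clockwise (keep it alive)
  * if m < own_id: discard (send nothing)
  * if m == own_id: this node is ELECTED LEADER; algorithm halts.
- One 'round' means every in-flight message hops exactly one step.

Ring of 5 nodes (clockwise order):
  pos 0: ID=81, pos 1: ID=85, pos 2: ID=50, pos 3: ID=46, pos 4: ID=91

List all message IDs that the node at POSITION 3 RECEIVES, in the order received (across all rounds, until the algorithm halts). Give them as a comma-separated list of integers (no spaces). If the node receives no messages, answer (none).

Round 1: pos1(id85) recv 81: drop; pos2(id50) recv 85: fwd; pos3(id46) recv 50: fwd; pos4(id91) recv 46: drop; pos0(id81) recv 91: fwd
Round 2: pos3(id46) recv 85: fwd; pos4(id91) recv 50: drop; pos1(id85) recv 91: fwd
Round 3: pos4(id91) recv 85: drop; pos2(id50) recv 91: fwd
Round 4: pos3(id46) recv 91: fwd
Round 5: pos4(id91) recv 91: ELECTED

Answer: 50,85,91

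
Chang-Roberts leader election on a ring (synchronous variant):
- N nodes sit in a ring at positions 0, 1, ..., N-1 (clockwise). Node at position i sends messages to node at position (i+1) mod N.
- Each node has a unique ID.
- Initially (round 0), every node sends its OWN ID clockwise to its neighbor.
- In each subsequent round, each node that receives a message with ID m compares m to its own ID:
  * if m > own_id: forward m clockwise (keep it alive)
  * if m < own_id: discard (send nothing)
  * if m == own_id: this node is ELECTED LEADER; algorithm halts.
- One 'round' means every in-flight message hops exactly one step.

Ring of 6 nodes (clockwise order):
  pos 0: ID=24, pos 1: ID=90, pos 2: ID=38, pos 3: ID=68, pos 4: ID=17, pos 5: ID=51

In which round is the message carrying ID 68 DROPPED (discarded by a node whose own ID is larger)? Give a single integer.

Round 1: pos1(id90) recv 24: drop; pos2(id38) recv 90: fwd; pos3(id68) recv 38: drop; pos4(id17) recv 68: fwd; pos5(id51) recv 17: drop; pos0(id24) recv 51: fwd
Round 2: pos3(id68) recv 90: fwd; pos5(id51) recv 68: fwd; pos1(id90) recv 51: drop
Round 3: pos4(id17) recv 90: fwd; pos0(id24) recv 68: fwd
Round 4: pos5(id51) recv 90: fwd; pos1(id90) recv 68: drop
Round 5: pos0(id24) recv 90: fwd
Round 6: pos1(id90) recv 90: ELECTED
Message ID 68 originates at pos 3; dropped at pos 1 in round 4

Answer: 4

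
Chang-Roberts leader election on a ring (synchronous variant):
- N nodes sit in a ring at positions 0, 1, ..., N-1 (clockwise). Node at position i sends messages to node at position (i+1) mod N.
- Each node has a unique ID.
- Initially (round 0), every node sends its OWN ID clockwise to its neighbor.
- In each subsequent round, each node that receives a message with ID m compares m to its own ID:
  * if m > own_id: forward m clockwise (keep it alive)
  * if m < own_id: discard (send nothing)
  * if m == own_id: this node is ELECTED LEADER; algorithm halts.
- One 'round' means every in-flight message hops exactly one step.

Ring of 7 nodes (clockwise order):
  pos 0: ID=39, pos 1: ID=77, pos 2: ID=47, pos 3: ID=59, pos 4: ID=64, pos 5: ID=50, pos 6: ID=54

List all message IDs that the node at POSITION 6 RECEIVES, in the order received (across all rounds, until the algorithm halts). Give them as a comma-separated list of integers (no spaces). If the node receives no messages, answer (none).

Answer: 50,64,77

Derivation:
Round 1: pos1(id77) recv 39: drop; pos2(id47) recv 77: fwd; pos3(id59) recv 47: drop; pos4(id64) recv 59: drop; pos5(id50) recv 64: fwd; pos6(id54) recv 50: drop; pos0(id39) recv 54: fwd
Round 2: pos3(id59) recv 77: fwd; pos6(id54) recv 64: fwd; pos1(id77) recv 54: drop
Round 3: pos4(id64) recv 77: fwd; pos0(id39) recv 64: fwd
Round 4: pos5(id50) recv 77: fwd; pos1(id77) recv 64: drop
Round 5: pos6(id54) recv 77: fwd
Round 6: pos0(id39) recv 77: fwd
Round 7: pos1(id77) recv 77: ELECTED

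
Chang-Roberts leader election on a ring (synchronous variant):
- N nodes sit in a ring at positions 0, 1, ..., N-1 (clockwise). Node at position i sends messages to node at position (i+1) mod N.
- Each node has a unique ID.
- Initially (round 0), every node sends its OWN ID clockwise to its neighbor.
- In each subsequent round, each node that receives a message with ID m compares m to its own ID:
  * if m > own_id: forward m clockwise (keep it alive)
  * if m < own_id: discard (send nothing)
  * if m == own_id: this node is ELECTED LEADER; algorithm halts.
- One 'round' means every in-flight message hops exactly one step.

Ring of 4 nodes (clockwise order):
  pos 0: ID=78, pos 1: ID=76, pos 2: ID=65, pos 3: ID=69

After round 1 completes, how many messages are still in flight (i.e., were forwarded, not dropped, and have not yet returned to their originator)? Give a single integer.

Round 1: pos1(id76) recv 78: fwd; pos2(id65) recv 76: fwd; pos3(id69) recv 65: drop; pos0(id78) recv 69: drop
After round 1: 2 messages still in flight

Answer: 2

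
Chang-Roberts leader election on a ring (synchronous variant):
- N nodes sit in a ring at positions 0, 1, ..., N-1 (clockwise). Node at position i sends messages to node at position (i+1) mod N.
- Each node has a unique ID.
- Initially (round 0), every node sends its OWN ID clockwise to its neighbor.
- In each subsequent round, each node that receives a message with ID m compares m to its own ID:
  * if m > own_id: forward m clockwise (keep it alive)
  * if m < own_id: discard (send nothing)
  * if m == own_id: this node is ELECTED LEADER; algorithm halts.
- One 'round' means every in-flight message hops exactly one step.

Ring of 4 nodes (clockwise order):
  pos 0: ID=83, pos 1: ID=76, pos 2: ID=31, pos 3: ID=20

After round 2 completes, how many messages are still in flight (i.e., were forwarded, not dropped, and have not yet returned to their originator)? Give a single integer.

Round 1: pos1(id76) recv 83: fwd; pos2(id31) recv 76: fwd; pos3(id20) recv 31: fwd; pos0(id83) recv 20: drop
Round 2: pos2(id31) recv 83: fwd; pos3(id20) recv 76: fwd; pos0(id83) recv 31: drop
After round 2: 2 messages still in flight

Answer: 2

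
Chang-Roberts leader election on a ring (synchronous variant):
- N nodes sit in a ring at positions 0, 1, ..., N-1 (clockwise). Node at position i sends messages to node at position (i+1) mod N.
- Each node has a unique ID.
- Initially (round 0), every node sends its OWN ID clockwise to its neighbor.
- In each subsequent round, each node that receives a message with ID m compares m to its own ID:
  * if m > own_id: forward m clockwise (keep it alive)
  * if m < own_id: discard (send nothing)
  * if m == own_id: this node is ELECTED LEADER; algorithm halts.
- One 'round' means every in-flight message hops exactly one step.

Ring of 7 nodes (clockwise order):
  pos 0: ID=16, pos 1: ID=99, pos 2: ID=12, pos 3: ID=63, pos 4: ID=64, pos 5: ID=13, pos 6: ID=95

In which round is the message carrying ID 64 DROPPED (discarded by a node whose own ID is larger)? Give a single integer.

Round 1: pos1(id99) recv 16: drop; pos2(id12) recv 99: fwd; pos3(id63) recv 12: drop; pos4(id64) recv 63: drop; pos5(id13) recv 64: fwd; pos6(id95) recv 13: drop; pos0(id16) recv 95: fwd
Round 2: pos3(id63) recv 99: fwd; pos6(id95) recv 64: drop; pos1(id99) recv 95: drop
Round 3: pos4(id64) recv 99: fwd
Round 4: pos5(id13) recv 99: fwd
Round 5: pos6(id95) recv 99: fwd
Round 6: pos0(id16) recv 99: fwd
Round 7: pos1(id99) recv 99: ELECTED
Message ID 64 originates at pos 4; dropped at pos 6 in round 2

Answer: 2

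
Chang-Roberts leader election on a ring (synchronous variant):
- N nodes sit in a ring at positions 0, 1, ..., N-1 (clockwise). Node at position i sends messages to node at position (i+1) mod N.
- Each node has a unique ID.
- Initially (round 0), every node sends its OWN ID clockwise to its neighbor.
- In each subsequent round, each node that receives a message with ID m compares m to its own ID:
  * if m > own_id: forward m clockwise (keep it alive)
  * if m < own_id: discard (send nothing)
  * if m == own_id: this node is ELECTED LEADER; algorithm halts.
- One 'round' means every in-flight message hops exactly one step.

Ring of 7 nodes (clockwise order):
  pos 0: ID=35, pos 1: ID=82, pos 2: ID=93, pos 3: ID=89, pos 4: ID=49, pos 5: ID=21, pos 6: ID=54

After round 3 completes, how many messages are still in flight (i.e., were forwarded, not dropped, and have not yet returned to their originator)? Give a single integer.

Round 1: pos1(id82) recv 35: drop; pos2(id93) recv 82: drop; pos3(id89) recv 93: fwd; pos4(id49) recv 89: fwd; pos5(id21) recv 49: fwd; pos6(id54) recv 21: drop; pos0(id35) recv 54: fwd
Round 2: pos4(id49) recv 93: fwd; pos5(id21) recv 89: fwd; pos6(id54) recv 49: drop; pos1(id82) recv 54: drop
Round 3: pos5(id21) recv 93: fwd; pos6(id54) recv 89: fwd
After round 3: 2 messages still in flight

Answer: 2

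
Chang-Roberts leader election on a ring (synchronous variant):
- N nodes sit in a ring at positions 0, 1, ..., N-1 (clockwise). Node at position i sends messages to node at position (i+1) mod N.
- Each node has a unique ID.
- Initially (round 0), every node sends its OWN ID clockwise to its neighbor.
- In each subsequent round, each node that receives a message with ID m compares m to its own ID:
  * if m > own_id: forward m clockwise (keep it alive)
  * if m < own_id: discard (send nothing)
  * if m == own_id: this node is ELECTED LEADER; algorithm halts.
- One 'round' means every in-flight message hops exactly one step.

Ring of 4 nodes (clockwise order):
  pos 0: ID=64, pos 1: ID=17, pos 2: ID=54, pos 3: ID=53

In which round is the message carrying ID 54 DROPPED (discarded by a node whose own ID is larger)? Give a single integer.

Answer: 2

Derivation:
Round 1: pos1(id17) recv 64: fwd; pos2(id54) recv 17: drop; pos3(id53) recv 54: fwd; pos0(id64) recv 53: drop
Round 2: pos2(id54) recv 64: fwd; pos0(id64) recv 54: drop
Round 3: pos3(id53) recv 64: fwd
Round 4: pos0(id64) recv 64: ELECTED
Message ID 54 originates at pos 2; dropped at pos 0 in round 2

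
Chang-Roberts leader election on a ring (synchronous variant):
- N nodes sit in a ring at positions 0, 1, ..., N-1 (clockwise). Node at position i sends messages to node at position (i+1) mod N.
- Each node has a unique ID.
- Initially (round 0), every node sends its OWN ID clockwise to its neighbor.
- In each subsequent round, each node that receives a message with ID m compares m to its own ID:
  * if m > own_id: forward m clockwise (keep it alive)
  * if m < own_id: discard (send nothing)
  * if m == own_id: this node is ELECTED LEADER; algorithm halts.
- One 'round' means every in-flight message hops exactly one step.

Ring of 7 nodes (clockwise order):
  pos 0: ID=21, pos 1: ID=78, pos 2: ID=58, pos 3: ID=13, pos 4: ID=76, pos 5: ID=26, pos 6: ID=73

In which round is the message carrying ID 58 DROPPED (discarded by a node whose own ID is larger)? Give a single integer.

Round 1: pos1(id78) recv 21: drop; pos2(id58) recv 78: fwd; pos3(id13) recv 58: fwd; pos4(id76) recv 13: drop; pos5(id26) recv 76: fwd; pos6(id73) recv 26: drop; pos0(id21) recv 73: fwd
Round 2: pos3(id13) recv 78: fwd; pos4(id76) recv 58: drop; pos6(id73) recv 76: fwd; pos1(id78) recv 73: drop
Round 3: pos4(id76) recv 78: fwd; pos0(id21) recv 76: fwd
Round 4: pos5(id26) recv 78: fwd; pos1(id78) recv 76: drop
Round 5: pos6(id73) recv 78: fwd
Round 6: pos0(id21) recv 78: fwd
Round 7: pos1(id78) recv 78: ELECTED
Message ID 58 originates at pos 2; dropped at pos 4 in round 2

Answer: 2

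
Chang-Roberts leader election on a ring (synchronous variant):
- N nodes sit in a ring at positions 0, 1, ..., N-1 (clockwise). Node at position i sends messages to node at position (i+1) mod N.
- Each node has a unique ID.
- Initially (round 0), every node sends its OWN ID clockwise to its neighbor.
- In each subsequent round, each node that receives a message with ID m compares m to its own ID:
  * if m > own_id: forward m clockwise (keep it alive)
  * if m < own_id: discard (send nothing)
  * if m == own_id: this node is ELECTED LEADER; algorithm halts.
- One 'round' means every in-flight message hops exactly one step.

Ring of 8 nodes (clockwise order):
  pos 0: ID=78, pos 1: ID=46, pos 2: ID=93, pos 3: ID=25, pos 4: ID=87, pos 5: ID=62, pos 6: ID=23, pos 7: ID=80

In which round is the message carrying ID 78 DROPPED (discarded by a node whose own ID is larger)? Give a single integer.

Round 1: pos1(id46) recv 78: fwd; pos2(id93) recv 46: drop; pos3(id25) recv 93: fwd; pos4(id87) recv 25: drop; pos5(id62) recv 87: fwd; pos6(id23) recv 62: fwd; pos7(id80) recv 23: drop; pos0(id78) recv 80: fwd
Round 2: pos2(id93) recv 78: drop; pos4(id87) recv 93: fwd; pos6(id23) recv 87: fwd; pos7(id80) recv 62: drop; pos1(id46) recv 80: fwd
Round 3: pos5(id62) recv 93: fwd; pos7(id80) recv 87: fwd; pos2(id93) recv 80: drop
Round 4: pos6(id23) recv 93: fwd; pos0(id78) recv 87: fwd
Round 5: pos7(id80) recv 93: fwd; pos1(id46) recv 87: fwd
Round 6: pos0(id78) recv 93: fwd; pos2(id93) recv 87: drop
Round 7: pos1(id46) recv 93: fwd
Round 8: pos2(id93) recv 93: ELECTED
Message ID 78 originates at pos 0; dropped at pos 2 in round 2

Answer: 2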